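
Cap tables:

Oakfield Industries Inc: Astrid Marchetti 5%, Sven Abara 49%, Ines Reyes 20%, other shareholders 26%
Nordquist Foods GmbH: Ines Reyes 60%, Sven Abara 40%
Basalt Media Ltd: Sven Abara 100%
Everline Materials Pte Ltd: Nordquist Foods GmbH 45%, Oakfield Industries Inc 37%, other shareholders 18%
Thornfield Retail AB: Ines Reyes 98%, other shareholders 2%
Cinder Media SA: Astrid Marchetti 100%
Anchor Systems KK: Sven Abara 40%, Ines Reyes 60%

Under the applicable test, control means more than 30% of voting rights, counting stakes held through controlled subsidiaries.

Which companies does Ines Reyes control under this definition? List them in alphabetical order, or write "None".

Ines holds 60% of Nordquist, so Ines controls Nordquist.
Nordquist holds 45% of Everline, so Ines controls Everline.
Ines holds 98% of Thornfield, so Ines controls Thornfield.
Ines holds 60% of Anchor, so Ines controls Anchor.
No other company's threshold is met.

Anchor Systems KK, Everline Materials Pte Ltd, Nordquist Foods GmbH, Thornfield Retail AB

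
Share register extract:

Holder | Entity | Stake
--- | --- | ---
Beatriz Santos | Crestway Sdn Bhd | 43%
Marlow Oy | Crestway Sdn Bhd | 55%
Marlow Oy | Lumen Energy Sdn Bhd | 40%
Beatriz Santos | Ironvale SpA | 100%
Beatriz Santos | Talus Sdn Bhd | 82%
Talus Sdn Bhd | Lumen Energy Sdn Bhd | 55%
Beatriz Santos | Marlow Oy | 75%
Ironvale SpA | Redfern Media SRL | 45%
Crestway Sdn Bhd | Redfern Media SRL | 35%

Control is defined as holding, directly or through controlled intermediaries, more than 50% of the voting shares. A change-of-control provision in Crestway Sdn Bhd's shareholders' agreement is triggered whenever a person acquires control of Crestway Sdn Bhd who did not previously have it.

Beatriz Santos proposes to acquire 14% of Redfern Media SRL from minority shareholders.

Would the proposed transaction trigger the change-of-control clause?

No

The purchase changes only Beatriz's holdings, so Beatriz is the only person who could newly come to control Crestway.
Beatriz holds 75% of Marlow, so Beatriz controls Marlow.
Beatriz and Marlow together hold 43% + 55% = 98% of Crestway, so Beatriz controls Crestway.
So Beatriz already controls Crestway before the transaction.
After the purchase, Beatriz holds 14% of Redfern directly.
Beatriz controlled Crestway already, so this is not a new person acquiring control; every other person's position is unchanged or reduced.
No new person acquires control, so the clause is not triggered.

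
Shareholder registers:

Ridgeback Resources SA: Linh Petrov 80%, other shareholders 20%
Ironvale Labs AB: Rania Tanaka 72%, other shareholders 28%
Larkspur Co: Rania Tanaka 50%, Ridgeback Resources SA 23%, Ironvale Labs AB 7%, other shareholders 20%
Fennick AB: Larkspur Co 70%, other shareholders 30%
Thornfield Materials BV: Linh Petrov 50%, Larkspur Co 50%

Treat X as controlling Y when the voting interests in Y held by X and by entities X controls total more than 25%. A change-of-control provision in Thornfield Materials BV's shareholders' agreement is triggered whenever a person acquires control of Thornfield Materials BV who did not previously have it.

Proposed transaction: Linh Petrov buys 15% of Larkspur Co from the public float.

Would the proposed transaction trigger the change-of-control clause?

No

The purchase changes only Linh's holdings, so Linh is the only person who could newly come to control Thornfield.
Linh holds 50% of Thornfield, so Linh controls Thornfield.
So Linh already controls Thornfield before the transaction.
After the purchase, Linh holds 15% of Larkspur directly.
Linh controlled Thornfield already, so this is not a new person acquiring control; every other person's position is unchanged or reduced.
No new person acquires control, so the clause is not triggered.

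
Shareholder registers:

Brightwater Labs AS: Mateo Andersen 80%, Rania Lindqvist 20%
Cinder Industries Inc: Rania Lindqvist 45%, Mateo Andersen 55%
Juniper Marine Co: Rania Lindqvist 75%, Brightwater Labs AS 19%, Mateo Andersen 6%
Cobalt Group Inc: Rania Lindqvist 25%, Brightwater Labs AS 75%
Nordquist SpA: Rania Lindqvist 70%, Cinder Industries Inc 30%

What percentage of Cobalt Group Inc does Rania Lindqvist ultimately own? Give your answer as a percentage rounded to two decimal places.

40.00%

Rania reaches Cobalt along 2 paths.
Direct stake: 25% = 25%.
Via Brightwater: 20% × 75% = 15%.
Total: 25% + 15% = 40%.
Rounded: 40.00%.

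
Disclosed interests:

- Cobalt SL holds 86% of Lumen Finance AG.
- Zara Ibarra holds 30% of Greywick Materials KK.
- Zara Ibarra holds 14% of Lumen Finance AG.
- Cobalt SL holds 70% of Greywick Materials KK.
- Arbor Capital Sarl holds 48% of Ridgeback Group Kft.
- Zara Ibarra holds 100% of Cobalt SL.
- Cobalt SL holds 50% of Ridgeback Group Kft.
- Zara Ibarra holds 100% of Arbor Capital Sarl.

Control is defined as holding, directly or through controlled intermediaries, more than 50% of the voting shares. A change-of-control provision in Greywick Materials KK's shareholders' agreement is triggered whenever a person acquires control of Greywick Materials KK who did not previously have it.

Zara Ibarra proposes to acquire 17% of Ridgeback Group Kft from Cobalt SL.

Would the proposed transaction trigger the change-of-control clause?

The purchase adds only to Zara's holdings (Cobalt's stake shrinks), so Zara is the only person who could newly come to control Greywick.
Zara holds 100% of Cobalt, so Zara controls Cobalt.
Zara and Cobalt together hold 30% + 70% = 100% of Greywick, so Zara controls Greywick.
So Zara already controls Greywick before the transaction.
After the purchase, Zara holds 17% of Ridgeback directly, and Cobalt's stake falls to 33%.
Zara controlled Greywick already, so this is not a new person acquiring control; every other person's position is unchanged or reduced.
No new person acquires control, so the clause is not triggered.

No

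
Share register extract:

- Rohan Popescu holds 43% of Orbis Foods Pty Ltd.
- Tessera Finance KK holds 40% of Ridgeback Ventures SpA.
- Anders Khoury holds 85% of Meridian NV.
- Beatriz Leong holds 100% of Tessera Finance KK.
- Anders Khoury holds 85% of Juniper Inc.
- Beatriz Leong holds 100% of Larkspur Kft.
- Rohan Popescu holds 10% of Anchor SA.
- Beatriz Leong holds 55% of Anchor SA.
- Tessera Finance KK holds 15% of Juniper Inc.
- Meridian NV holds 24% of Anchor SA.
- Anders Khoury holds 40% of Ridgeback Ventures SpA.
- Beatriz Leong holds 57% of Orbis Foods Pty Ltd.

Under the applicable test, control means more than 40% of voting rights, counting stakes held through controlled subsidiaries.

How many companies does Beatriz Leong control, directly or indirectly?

4

Beatriz holds 57% of Orbis, so Beatriz controls Orbis.
Beatriz holds 100% of Tessera, so Beatriz controls Tessera.
Beatriz holds 100% of Larkspur, so Beatriz controls Larkspur.
Beatriz holds 55% of Anchor, so Beatriz controls Anchor.
No other company's threshold is met.
Beatriz controls 4 companies.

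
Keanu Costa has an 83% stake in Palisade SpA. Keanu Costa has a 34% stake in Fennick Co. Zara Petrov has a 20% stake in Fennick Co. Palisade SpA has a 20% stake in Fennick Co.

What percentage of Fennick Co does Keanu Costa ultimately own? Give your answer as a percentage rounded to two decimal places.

Keanu reaches Fennick along 2 paths.
Via Palisade: 83% × 20% = 16.6%.
Direct stake: 34% = 34%.
Total: 16.6% + 34% = 50.6%.
Rounded: 50.60%.

50.60%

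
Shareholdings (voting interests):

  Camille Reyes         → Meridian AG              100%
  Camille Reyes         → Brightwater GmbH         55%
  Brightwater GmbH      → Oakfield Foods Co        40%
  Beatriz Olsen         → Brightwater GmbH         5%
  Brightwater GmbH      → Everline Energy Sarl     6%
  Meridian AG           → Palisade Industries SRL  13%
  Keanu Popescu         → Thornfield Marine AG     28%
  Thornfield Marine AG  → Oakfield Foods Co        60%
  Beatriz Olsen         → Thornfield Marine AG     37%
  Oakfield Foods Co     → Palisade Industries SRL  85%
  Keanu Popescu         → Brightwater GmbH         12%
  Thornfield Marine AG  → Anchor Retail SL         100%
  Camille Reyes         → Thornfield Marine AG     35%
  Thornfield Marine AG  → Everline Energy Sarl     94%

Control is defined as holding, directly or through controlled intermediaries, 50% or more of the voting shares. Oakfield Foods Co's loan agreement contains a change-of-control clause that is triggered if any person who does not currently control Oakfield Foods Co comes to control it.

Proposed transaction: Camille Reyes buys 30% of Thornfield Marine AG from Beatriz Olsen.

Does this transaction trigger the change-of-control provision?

The purchase adds only to Camille's holdings (Beatriz's stake shrinks), so Camille is the only person who could newly come to control Oakfield.
Camille holds 55% of Brightwater, so Camille controls Brightwater.
Camille holds 100% of Meridian, so Camille controls Meridian.
In Oakfield, Camille's side holds only 40%, not ≥ 50%.
So before the transaction, Camille does not control Oakfield.
After the purchase, Camille's direct stake in Thornfield rises to 35% + 30% = 65%, and Beatriz's stake falls to 7%.
Camille holds 65% of Thornfield, so Camille controls Thornfield.
Thornfield and Brightwater together hold 60% + 40% = 100% of Oakfield, so Camille controls Oakfield.
Camille did not control Oakfield before and does after, so the clause is triggered.

Yes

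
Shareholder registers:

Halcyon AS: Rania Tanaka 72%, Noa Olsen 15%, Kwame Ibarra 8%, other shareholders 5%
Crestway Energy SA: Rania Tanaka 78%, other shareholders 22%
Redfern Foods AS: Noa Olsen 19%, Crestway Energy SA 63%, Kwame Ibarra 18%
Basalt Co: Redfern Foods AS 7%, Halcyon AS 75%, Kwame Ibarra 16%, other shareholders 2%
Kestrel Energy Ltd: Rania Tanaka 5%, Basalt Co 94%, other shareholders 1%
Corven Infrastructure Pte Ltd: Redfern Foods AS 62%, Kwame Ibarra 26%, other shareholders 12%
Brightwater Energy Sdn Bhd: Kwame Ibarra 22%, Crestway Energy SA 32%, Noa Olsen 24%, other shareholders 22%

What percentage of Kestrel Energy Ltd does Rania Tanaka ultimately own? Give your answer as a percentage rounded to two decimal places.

Rania reaches Kestrel along 3 paths.
Direct stake: 5% = 5%.
Via Crestway → Redfern → Basalt: 78% × 63% × 7% × 94% = 3.233412%.
Via Halcyon → Basalt: 72% × 75% × 94% = 50.76%.
Total: 5% + 3.233412% + 50.76% = 58.993412%.
Rounded: 58.99%.

58.99%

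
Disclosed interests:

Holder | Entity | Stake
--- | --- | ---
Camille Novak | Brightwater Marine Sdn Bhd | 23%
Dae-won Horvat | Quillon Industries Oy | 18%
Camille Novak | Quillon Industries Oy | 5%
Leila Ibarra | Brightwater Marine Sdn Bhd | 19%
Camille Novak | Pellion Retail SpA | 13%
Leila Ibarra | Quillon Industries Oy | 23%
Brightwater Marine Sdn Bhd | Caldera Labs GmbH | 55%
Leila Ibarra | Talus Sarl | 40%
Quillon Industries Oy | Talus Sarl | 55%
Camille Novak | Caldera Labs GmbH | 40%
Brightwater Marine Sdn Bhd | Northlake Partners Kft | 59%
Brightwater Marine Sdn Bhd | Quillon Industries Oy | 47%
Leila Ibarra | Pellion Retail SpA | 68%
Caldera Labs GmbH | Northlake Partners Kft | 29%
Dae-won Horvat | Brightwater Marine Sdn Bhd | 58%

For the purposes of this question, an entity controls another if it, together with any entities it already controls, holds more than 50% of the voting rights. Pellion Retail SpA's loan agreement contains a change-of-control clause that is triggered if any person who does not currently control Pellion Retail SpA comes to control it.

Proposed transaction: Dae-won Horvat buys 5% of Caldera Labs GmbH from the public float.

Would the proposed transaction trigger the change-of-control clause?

No

The purchase changes only Dae-won's holdings, so Dae-won is the only person who could newly come to control Pellion.
Dae-won holds 58% of Brightwater, so Dae-won controls Brightwater.
Dae-won and Brightwater together hold 18% + 47% = 65% of Quillon, so Dae-won controls Quillon.
Brightwater holds 55% of Caldera, so Dae-won controls Caldera.
Quillon holds 55% of Talus, so Dae-won controls Talus.
Caldera and Brightwater together hold 29% + 59% = 88% of Northlake, so Dae-won controls Northlake.
Neither Dae-won nor any entity Dae-won controls holds any voting interest in Pellion.
So before the transaction, Dae-won does not control Pellion.
After the purchase, Dae-won holds 5% of Caldera directly.
Brightwater and Dae-won together hold 55% + 5% = 60% of Caldera, so Dae-won controls Caldera.
After the transaction, neither Dae-won nor any entity Dae-won controls holds a voting interest in Pellion, so Dae-won still does not control it.
No new person acquires control, so the clause is not triggered.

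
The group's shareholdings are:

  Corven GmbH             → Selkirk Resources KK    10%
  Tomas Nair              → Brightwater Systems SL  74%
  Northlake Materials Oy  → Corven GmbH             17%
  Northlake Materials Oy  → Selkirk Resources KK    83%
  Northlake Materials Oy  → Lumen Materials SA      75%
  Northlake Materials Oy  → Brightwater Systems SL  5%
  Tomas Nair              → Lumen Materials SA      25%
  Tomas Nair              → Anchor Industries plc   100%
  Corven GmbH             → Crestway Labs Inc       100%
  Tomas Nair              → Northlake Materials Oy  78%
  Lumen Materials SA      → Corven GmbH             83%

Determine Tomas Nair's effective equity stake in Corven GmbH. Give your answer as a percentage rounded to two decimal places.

82.57%

Tomas reaches Corven along 3 paths.
Via Lumen: 25% × 83% = 20.75%.
Via Northlake → Lumen: 78% × 75% × 83% = 48.555%.
Via Northlake: 78% × 17% = 13.26%.
Total: 20.75% + 48.555% + 13.26% = 82.565%.
Rounded: 82.57%.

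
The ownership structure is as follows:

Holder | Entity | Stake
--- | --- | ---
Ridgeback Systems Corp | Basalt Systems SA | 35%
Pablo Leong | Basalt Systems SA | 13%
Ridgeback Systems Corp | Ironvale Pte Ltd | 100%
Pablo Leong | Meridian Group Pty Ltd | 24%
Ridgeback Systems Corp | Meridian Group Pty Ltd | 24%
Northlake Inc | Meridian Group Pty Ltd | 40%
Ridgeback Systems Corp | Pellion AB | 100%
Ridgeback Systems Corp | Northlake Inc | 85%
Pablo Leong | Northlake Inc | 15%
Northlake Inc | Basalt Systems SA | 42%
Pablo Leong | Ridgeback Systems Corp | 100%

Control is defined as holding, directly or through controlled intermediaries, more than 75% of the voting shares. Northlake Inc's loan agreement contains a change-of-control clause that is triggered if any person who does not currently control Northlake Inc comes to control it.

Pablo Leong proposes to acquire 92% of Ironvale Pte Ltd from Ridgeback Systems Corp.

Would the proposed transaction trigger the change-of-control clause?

The purchase adds only to Pablo's holdings (Ridgeback's stake shrinks), so Pablo is the only person who could newly come to control Northlake.
Pablo holds 100% of Ridgeback, so Pablo controls Ridgeback.
Ridgeback and Pablo together hold 85% + 15% = 100% of Northlake, so Pablo controls Northlake.
So Pablo already controls Northlake before the transaction.
After the purchase, Pablo holds 92% of Ironvale directly, and Ridgeback's stake falls to 8%.
Pablo controlled Northlake already, so this is not a new person acquiring control; every other person's position is unchanged or reduced.
No new person acquires control, so the clause is not triggered.

No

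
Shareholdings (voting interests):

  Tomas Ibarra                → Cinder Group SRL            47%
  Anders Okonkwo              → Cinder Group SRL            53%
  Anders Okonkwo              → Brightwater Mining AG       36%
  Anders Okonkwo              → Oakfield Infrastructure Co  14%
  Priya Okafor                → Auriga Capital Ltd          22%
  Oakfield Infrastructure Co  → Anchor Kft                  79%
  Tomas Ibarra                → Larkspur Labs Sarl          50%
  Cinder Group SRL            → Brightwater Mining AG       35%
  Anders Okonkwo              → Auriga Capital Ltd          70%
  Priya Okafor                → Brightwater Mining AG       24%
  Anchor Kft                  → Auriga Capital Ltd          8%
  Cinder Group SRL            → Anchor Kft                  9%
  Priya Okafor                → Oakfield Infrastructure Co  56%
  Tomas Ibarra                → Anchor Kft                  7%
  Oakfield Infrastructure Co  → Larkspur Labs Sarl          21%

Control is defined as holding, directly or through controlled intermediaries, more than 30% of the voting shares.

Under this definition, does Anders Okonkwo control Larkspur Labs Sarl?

Anders holds 53% of Cinder, so Anders controls Cinder.
Cinder and Anders together hold 35% + 36% = 71% of Brightwater, so Anders controls Brightwater.
Anders holds 70% of Auriga, so Anders controls Auriga.
Neither Anders nor any entity Anders controls holds any voting interest in Larkspur.
So Anders does not control Larkspur.

No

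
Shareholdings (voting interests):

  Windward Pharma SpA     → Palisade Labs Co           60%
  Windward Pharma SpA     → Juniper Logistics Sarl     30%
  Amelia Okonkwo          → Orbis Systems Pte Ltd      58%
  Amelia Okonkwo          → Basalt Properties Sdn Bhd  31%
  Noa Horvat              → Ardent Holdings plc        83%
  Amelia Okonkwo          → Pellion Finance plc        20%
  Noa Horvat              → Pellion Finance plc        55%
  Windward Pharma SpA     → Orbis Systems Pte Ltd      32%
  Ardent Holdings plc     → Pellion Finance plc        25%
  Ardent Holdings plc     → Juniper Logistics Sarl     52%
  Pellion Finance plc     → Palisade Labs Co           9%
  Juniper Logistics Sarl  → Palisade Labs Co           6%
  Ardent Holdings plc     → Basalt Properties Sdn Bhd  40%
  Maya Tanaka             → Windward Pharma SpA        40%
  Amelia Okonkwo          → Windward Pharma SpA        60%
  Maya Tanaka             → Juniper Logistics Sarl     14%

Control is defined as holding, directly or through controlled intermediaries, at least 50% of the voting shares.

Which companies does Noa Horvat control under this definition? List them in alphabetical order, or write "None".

Ardent Holdings plc, Juniper Logistics Sarl, Pellion Finance plc

Noa holds 83% of Ardent, so Noa controls Ardent.
Ardent and Noa together hold 25% + 55% = 80% of Pellion, so Noa controls Pellion.
Ardent holds 52% of Juniper, so Noa controls Juniper.
No other company's threshold is met.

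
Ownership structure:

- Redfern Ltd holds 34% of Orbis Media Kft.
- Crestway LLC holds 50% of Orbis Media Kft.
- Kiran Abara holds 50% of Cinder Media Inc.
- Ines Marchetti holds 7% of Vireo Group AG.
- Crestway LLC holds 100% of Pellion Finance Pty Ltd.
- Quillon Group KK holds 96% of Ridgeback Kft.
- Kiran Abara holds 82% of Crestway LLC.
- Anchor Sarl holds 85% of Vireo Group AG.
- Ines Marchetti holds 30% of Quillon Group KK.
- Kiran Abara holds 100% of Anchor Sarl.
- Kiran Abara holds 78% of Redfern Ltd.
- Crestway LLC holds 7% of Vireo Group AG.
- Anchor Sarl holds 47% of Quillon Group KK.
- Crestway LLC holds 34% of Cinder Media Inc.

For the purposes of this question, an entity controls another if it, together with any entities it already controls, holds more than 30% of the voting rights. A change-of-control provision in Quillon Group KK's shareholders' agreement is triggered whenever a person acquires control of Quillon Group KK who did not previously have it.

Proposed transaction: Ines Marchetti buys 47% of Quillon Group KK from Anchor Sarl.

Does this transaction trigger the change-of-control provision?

Yes

The purchase adds only to Ines's holdings (Anchor's stake shrinks), so Ines is the only person who could newly come to control Quillon.
Ines's largest direct stake is 30% in Quillon, which does not meet the threshold, so Ines controls no company.
In Quillon, Ines's side holds only 30%, not > 30%.
So before the transaction, Ines does not control Quillon.
After the purchase, Ines's direct stake in Quillon rises to 30% + 47% = 77%, and Anchor's stake falls to 0%.
Ines holds 77% of Quillon, so Ines controls Quillon.
Ines did not control Quillon before and does after, so the clause is triggered.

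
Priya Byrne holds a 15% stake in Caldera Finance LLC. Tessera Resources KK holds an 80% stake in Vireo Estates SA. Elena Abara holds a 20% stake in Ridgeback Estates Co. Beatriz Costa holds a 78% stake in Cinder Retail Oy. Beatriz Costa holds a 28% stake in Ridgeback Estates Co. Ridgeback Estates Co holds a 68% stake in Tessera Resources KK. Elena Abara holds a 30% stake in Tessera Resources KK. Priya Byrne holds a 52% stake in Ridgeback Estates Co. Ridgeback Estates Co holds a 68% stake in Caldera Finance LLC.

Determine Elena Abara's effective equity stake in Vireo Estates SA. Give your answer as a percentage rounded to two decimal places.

Elena reaches Vireo along 2 paths.
Via Ridgeback → Tessera: 20% × 68% × 80% = 10.88%.
Via Tessera: 30% × 80% = 24%.
Total: 10.88% + 24% = 34.88%.

34.88%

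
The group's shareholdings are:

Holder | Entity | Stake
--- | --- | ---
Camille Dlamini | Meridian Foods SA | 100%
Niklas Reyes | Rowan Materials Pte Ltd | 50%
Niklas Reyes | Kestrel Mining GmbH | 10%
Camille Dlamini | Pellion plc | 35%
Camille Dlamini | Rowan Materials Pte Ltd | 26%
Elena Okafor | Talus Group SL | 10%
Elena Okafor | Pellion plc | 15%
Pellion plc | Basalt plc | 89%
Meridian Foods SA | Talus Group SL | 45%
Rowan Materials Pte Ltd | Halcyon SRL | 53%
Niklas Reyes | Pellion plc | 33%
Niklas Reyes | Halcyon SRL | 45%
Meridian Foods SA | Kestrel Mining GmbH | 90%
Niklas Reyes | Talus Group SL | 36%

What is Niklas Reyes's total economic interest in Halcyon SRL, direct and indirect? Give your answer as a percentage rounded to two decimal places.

Niklas reaches Halcyon along 2 paths.
Via Rowan: 50% × 53% = 26.5%.
Direct stake: 45% = 45%.
Total: 26.5% + 45% = 71.5%.
Rounded: 71.50%.

71.50%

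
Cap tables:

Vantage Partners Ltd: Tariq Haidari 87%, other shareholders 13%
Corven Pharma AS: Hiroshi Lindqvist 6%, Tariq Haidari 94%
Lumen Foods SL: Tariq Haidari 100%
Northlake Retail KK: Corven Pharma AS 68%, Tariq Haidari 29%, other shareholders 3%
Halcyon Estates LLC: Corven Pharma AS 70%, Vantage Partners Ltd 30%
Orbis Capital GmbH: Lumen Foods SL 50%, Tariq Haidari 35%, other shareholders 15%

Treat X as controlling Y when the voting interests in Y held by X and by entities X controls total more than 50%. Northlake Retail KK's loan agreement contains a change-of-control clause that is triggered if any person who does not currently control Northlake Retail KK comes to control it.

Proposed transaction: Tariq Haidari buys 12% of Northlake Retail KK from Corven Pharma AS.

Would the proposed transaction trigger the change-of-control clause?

No

The purchase adds only to Tariq's holdings (Corven's stake shrinks), so Tariq is the only person who could newly come to control Northlake.
Tariq holds 94% of Corven, so Tariq controls Corven.
Corven and Tariq together hold 68% + 29% = 97% of Northlake, so Tariq controls Northlake.
So Tariq already controls Northlake before the transaction.
After the purchase, Tariq's direct stake in Northlake rises to 29% + 12% = 41%, and Corven's stake falls to 56%.
Tariq controlled Northlake already, so this is not a new person acquiring control; every other person's position is unchanged or reduced.
No new person acquires control, so the clause is not triggered.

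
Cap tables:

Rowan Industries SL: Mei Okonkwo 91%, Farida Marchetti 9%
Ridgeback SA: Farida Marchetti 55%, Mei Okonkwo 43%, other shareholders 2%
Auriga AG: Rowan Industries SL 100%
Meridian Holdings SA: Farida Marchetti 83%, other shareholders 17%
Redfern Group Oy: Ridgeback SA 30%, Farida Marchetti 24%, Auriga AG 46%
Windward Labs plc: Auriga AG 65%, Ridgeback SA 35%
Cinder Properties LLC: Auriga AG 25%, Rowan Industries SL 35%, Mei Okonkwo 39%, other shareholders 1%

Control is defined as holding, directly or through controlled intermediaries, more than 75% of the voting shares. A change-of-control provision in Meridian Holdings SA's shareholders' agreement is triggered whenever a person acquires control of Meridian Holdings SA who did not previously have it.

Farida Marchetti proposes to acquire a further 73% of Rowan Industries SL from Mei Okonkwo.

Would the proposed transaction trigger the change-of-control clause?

The purchase adds only to Farida's holdings (Mei's stake shrinks), so Farida is the only person who could newly come to control Meridian.
Farida holds 83% of Meridian, so Farida controls Meridian.
So Farida already controls Meridian before the transaction.
After the purchase, Farida's direct stake in Rowan rises to 9% + 73% = 82%, and Mei's stake falls to 18%.
Farida controlled Meridian already, so this is not a new person acquiring control; every other person's position is unchanged or reduced.
No new person acquires control, so the clause is not triggered.

No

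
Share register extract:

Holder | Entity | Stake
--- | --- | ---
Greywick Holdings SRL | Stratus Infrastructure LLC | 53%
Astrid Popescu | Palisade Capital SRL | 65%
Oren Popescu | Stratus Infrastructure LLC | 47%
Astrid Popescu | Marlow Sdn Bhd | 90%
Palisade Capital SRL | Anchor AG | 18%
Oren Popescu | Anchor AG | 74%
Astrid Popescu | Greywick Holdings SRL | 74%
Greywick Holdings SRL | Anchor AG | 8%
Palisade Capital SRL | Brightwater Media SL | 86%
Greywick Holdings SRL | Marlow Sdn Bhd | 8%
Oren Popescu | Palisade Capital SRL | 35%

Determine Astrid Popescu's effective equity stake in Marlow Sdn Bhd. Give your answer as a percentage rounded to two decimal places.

95.92%

Astrid reaches Marlow along 2 paths.
Direct stake: 90% = 90%.
Via Greywick: 74% × 8% = 5.92%.
Total: 90% + 5.92% = 95.92%.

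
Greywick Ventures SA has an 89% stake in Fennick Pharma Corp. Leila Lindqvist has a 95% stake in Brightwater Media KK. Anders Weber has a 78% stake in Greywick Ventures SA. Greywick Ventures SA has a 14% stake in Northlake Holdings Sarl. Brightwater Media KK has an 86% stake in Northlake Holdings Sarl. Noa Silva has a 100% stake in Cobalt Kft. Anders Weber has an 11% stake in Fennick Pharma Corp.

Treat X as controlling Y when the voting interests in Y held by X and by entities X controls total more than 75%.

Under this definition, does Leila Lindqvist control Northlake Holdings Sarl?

Leila holds 95% of Brightwater, so Leila controls Brightwater.
Brightwater holds 86% of Northlake, so Leila controls Northlake.

Yes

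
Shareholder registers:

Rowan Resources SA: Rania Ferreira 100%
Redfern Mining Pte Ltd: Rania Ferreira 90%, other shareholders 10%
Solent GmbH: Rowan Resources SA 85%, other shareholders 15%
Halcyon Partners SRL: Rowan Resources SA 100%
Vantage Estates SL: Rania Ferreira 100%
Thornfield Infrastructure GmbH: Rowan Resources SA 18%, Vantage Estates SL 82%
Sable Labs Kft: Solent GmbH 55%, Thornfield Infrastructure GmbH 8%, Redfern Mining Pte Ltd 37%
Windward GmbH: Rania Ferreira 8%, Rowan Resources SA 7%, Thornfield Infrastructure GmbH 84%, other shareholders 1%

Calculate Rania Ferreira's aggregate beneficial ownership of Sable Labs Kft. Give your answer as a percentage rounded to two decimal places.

Rania reaches Sable along 4 paths.
Via Rowan → Solent: 100% × 85% × 55% = 46.75%.
Via Rowan → Thornfield: 100% × 18% × 8% = 1.44%.
Via Vantage → Thornfield: 100% × 82% × 8% = 6.56%.
Via Redfern: 90% × 37% = 33.3%.
Total: 46.75% + 1.44% + 6.56% + 33.3% = 88.05%.

88.05%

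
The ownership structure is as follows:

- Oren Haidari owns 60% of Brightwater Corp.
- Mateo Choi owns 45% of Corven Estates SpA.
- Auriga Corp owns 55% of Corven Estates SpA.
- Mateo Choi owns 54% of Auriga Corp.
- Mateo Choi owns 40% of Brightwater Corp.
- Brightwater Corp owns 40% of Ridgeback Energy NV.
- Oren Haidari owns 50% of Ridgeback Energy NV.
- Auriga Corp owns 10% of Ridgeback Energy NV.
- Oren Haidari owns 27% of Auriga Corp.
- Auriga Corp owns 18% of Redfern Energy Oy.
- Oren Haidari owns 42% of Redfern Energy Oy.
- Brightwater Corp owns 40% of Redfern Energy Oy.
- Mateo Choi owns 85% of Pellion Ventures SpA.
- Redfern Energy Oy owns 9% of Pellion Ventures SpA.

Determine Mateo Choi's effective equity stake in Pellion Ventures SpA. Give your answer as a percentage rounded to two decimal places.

Mateo reaches Pellion along 3 paths.
Via Auriga → Redfern: 54% × 18% × 9% = 0.8748%.
Via Brightwater → Redfern: 40% × 40% × 9% = 1.44%.
Direct stake: 85% = 85%.
Total: 0.8748% + 1.44% + 85% = 87.3148%.
Rounded: 87.31%.

87.31%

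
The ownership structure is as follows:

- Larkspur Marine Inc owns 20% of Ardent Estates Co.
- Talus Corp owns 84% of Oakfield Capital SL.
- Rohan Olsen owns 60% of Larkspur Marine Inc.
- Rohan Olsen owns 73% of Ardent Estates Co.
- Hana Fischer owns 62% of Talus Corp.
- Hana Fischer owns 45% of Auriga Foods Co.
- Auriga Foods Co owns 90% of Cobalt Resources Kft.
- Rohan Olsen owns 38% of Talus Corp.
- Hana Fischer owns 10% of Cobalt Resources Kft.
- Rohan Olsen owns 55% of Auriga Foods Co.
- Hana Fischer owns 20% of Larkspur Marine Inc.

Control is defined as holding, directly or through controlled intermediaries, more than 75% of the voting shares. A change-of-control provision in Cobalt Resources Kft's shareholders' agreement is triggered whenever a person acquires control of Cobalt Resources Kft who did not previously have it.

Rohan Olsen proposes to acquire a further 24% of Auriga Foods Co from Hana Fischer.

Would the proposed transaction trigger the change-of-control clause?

Yes

The purchase adds only to Rohan's holdings (Hana's stake shrinks), so Rohan is the only person who could newly come to control Cobalt.
Rohan's largest direct stake is 73% in Ardent, which does not meet the threshold, so Rohan controls no company.
Neither Rohan nor any entity Rohan controls holds any voting interest in Cobalt.
So before the transaction, Rohan does not control Cobalt.
After the purchase, Rohan's direct stake in Auriga rises to 55% + 24% = 79%, and Hana's stake falls to 21%.
Rohan holds 79% of Auriga, so Rohan controls Auriga.
Auriga holds 90% of Cobalt, so Rohan controls Cobalt.
Rohan did not control Cobalt before and does after, so the clause is triggered.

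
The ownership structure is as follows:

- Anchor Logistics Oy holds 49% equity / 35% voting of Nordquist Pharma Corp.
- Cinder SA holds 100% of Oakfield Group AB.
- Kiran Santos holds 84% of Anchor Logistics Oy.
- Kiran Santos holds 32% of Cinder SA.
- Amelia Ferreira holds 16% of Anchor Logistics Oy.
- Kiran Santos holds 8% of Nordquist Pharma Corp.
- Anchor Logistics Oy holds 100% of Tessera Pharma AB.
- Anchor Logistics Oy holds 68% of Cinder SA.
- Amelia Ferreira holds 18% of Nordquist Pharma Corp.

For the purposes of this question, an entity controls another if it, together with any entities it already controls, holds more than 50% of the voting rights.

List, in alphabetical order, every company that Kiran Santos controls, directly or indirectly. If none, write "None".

Anchor Logistics Oy, Cinder SA, Oakfield Group AB, Tessera Pharma AB

Kiran holds 84% of Anchor, so Kiran controls Anchor.
Anchor holds 100% of Tessera, so Kiran controls Tessera.
Kiran and Anchor together hold 32% + 68% = 100% of Cinder, so Kiran controls Cinder.
Cinder holds 100% of Oakfield, so Kiran controls Oakfield.
No other company's threshold is met.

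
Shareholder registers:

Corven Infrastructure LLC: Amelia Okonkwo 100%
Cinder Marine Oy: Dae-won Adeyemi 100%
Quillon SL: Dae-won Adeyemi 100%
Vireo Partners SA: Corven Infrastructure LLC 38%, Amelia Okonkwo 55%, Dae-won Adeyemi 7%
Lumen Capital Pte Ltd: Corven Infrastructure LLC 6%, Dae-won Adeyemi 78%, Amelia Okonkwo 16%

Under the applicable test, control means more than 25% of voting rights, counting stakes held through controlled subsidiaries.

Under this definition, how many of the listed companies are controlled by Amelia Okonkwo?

Amelia holds 100% of Corven, so Amelia controls Corven.
Corven and Amelia together hold 38% + 55% = 93% of Vireo, so Amelia controls Vireo.
No other company's threshold is met.
Amelia controls 2 companies.

2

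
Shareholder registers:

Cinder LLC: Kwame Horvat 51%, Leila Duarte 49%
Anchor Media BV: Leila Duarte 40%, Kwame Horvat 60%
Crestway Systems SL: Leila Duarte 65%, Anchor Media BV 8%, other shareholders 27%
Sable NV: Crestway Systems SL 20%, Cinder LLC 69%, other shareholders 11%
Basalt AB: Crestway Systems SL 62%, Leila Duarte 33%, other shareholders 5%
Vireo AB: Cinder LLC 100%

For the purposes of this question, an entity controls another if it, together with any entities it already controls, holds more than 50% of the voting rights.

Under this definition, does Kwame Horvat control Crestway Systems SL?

No

Kwame holds 51% of Cinder, so Kwame controls Cinder.
Kwame holds 60% of Anchor, so Kwame controls Anchor.
Cinder holds 69% of Sable, so Kwame controls Sable.
Cinder holds 100% of Vireo, so Kwame controls Vireo.
In Crestway, Kwame's side holds only 8%, not > 50%.
So Kwame does not control Crestway.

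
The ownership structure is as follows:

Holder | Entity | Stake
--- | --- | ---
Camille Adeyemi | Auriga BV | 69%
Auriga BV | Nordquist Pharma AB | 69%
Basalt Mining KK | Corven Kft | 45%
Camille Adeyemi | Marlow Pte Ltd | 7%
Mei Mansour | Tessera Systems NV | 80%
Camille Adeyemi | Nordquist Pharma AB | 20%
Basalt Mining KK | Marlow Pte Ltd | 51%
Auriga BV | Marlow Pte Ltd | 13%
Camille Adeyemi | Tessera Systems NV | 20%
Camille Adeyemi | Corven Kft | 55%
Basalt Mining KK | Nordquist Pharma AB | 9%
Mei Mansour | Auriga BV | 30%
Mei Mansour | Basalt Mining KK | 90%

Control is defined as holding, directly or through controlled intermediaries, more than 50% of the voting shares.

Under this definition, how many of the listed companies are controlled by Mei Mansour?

Mei holds 90% of Basalt, so Mei controls Basalt.
Basalt holds 51% of Marlow, so Mei controls Marlow.
Mei holds 80% of Tessera, so Mei controls Tessera.
No other company's threshold is met.
Mei controls 3 companies.

3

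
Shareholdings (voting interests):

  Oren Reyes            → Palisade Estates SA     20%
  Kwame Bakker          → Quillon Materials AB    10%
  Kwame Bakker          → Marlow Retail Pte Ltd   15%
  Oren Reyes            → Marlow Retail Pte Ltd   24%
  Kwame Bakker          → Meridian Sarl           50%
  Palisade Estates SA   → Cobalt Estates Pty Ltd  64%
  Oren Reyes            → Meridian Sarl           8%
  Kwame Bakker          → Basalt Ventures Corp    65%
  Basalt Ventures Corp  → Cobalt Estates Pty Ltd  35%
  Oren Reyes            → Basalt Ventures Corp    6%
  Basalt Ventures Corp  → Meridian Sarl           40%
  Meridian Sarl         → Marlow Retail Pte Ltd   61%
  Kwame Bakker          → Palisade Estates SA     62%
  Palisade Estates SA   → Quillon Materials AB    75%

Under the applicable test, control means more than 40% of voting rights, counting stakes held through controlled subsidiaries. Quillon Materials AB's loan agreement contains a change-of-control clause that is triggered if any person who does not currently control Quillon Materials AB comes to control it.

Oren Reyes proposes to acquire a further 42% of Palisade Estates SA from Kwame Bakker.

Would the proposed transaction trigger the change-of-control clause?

Yes

The purchase adds only to Oren's holdings (Kwame's stake shrinks), so Oren is the only person who could newly come to control Quillon.
Oren's largest direct stake is 24% in Marlow, which does not meet the threshold, so Oren controls no company.
Neither Oren nor any entity Oren controls holds any voting interest in Quillon.
So before the transaction, Oren does not control Quillon.
After the purchase, Oren's direct stake in Palisade rises to 20% + 42% = 62%, and Kwame's stake falls to 20%.
Oren holds 62% of Palisade, so Oren controls Palisade.
Palisade holds 75% of Quillon, so Oren controls Quillon.
Oren did not control Quillon before and does after, so the clause is triggered.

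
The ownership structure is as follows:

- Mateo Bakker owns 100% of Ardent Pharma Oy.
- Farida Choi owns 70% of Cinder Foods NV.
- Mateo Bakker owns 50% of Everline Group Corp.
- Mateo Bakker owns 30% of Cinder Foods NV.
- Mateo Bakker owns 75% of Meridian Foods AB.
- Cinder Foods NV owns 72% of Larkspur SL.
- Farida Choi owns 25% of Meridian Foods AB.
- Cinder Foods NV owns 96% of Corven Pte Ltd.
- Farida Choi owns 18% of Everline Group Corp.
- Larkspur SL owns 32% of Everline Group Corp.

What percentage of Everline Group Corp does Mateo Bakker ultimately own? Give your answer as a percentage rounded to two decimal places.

Mateo reaches Everline along 2 paths.
Via Cinder → Larkspur: 30% × 72% × 32% = 6.912%.
Direct stake: 50% = 50%.
Total: 6.912% + 50% = 56.912%.
Rounded: 56.91%.

56.91%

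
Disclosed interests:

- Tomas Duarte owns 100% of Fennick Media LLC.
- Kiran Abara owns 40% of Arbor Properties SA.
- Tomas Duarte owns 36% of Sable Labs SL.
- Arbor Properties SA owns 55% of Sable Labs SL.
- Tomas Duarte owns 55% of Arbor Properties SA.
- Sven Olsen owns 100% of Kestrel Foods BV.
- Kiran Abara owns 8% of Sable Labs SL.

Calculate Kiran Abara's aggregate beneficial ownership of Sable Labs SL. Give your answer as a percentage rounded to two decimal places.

30.00%

Kiran reaches Sable along 2 paths.
Via Arbor: 40% × 55% = 22%.
Direct stake: 8% = 8%.
Total: 22% + 8% = 30%.
Rounded: 30.00%.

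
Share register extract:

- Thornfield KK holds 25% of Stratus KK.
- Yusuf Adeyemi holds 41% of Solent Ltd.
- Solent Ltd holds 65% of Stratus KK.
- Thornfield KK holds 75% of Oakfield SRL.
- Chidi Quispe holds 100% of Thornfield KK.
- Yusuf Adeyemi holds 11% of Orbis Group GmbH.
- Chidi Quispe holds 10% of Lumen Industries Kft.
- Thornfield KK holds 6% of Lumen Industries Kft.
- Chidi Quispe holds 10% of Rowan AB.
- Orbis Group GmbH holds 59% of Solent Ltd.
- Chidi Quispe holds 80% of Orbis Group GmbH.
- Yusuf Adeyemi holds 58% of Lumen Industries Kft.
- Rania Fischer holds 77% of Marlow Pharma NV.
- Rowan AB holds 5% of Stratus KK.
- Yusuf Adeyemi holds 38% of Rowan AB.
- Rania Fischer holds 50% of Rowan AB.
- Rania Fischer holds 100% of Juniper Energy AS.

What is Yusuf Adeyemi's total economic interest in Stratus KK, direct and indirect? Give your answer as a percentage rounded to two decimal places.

Yusuf reaches Stratus along 3 paths.
Via Orbis → Solent: 11% × 59% × 65% = 4.2185%.
Via Solent: 41% × 65% = 26.65%.
Via Rowan: 38% × 5% = 1.9%.
Total: 4.2185% + 26.65% + 1.9% = 32.7685%.
Rounded: 32.77%.

32.77%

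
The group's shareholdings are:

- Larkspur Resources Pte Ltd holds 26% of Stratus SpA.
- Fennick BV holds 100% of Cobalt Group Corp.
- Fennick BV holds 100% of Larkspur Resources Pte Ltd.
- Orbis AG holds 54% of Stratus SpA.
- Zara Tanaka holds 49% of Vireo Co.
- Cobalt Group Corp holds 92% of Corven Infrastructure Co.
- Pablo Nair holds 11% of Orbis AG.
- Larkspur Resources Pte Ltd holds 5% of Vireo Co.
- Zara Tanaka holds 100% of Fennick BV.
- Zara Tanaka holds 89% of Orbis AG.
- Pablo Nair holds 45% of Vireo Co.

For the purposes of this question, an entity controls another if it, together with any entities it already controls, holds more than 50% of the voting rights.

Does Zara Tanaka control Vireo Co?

Zara holds 100% of Fennick, so Zara controls Fennick.
Fennick holds 100% of Larkspur, so Zara controls Larkspur.
Zara and Larkspur together hold 49% + 5% = 54% of Vireo, so Zara controls Vireo.

Yes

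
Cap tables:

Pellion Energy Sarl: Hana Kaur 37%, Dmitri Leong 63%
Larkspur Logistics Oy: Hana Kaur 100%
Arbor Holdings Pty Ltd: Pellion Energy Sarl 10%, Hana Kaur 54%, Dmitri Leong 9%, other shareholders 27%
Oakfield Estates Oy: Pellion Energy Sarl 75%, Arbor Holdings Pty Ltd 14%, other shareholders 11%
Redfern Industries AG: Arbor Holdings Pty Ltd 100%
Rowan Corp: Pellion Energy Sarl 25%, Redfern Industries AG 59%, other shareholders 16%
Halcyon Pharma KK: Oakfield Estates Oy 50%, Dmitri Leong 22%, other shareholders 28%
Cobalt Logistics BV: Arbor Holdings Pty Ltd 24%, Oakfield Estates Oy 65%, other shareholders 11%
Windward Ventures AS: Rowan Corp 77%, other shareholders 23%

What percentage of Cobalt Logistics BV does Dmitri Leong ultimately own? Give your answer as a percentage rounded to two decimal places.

Dmitri reaches Cobalt along 5 paths.
Via Pellion → Arbor: 63% × 10% × 24% = 1.512%.
Via Arbor: 9% × 24% = 2.16%.
Via Pellion → Oakfield: 63% × 75% × 65% = 30.7125%.
Via Pellion → Arbor → Oakfield: 63% × 10% × 14% × 65% = 0.5733%.
Via Arbor → Oakfield: 9% × 14% × 65% = 0.819%.
Total: 1.512% + 2.16% + 30.7125% + 0.5733% + 0.819% = 35.7768%.
Rounded: 35.78%.

35.78%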